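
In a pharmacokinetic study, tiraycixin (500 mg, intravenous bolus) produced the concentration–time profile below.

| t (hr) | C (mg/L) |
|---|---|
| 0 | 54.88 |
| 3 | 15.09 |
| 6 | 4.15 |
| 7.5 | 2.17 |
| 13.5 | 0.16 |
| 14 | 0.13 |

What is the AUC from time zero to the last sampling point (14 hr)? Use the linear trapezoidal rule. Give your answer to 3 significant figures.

AUC = 146 mg/L·hr

Trapezoidal AUC_0→14:
  [0→3]: (54.88+15.09)/2 × 3 = 104.955
  [3→6]: (15.09+4.15)/2 × 3 = 28.86
  [6→7.5]: (4.15+2.17)/2 × 1.5 = 4.74
  [7.5→13.5]: (2.17+0.16)/2 × 6 = 6.99
  [13.5→14]: (0.16+0.13)/2 × 0.5 = 0.0725
  Sum = 145.6175 mg/L·hr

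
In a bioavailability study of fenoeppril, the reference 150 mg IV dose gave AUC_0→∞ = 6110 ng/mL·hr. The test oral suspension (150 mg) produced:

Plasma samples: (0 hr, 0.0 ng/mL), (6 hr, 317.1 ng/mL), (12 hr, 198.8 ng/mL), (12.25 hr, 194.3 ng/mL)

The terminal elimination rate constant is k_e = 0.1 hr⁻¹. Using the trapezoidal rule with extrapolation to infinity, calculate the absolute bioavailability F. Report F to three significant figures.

F = 0.735

Trapezoidal AUC_0→12.25 (oral suspension):
  [0→6]: (0.0+317.1)/2 × 6 = 951.3
  [6→12]: (317.1+198.8)/2 × 6 = 1547.7
  [12→12.25]: (198.8+194.3)/2 × 0.25 = 49.1375
  Sum = 2548.1375 ng/mL·hr
Tail: C_last/k_e = 194.3/0.1 = 1943.000
AUC_0→∞ (oral suspension) = 2548.1375 + 1943.000 = 4491.1375 ng/mL·hr
F = (AUC_ev/D_ev)/(AUC_iv/D_iv) = (4491.1375/150)/(6110/150) = 29.9409/40.7333 = 0.7350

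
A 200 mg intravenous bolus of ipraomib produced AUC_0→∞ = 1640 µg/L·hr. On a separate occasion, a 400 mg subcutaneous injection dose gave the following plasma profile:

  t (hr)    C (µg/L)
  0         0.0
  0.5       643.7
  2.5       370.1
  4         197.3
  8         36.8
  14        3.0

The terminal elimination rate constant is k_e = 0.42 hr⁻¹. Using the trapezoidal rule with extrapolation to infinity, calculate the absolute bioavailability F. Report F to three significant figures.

F = 0.669

Trapezoidal AUC_0→14 (subcutaneous injection):
  [0→0.5]: (0.0+643.7)/2 × 0.5 = 160.925
  [0.5→2.5]: (643.7+370.1)/2 × 2 = 1013.8
  [2.5→4]: (370.1+197.3)/2 × 1.5 = 425.55
  [4→8]: (197.3+36.8)/2 × 4 = 468.2
  [8→14]: (36.8+3.0)/2 × 6 = 119.4
  Sum = 2187.875 µg/L·hr
Tail: C_last/k_e = 3.0/0.42 = 7.143
AUC_0→∞ (subcutaneous injection) = 2187.875 + 7.143 = 2195.018 µg/L·hr
F = (AUC_ev/D_ev)/(AUC_iv/D_iv) = (2195.018/400)/(1640/200) = 5.487545/8.2 = 0.6692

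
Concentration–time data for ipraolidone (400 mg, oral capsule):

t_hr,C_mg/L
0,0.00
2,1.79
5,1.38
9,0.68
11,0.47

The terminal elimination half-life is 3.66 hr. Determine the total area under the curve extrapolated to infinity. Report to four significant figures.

AUC = 14.30 mg/L·hr

Trapezoidal AUC_0→11:
  [0→2]: (0.00+1.79)/2 × 2 = 1.79
  [2→5]: (1.79+1.38)/2 × 3 = 4.755
  [5→9]: (1.38+0.68)/2 × 4 = 4.12
  [9→11]: (0.68+0.47)/2 × 2 = 1.15
  Sum = 11.815 mg/L·hr
k_e = ln2 / t½ = 0.693147 / 3.66 = 0.1894 hr^-1
Extrapolated tail: C_last / k_e = 0.47 / 0.1894 = 2.482
AUC_0→∞ = 11.815 + 2.482 = 14.297 mg/L·hr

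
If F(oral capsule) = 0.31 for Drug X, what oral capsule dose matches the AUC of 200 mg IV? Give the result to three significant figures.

For equal systemic exposure: F × D_ev = D_iv
D_ev = D_iv / F = 200 / 0.31 = 645.161 mg

D_oral = 645 mg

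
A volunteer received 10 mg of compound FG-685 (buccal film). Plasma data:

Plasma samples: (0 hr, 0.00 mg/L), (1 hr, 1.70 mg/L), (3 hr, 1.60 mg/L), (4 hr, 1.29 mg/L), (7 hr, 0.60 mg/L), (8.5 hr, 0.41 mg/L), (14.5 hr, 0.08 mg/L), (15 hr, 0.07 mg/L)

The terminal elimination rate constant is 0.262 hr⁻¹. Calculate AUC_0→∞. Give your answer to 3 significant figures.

Trapezoidal AUC_0→15:
  [0→1]: (0.00+1.70)/2 × 1 = 0.85
  [1→3]: (1.70+1.60)/2 × 2 = 3.3
  [3→4]: (1.60+1.29)/2 × 1 = 1.445
  [4→7]: (1.29+0.60)/2 × 3 = 2.835
  [7→8.5]: (0.60+0.41)/2 × 1.5 = 0.7575
  [8.5→14.5]: (0.41+0.08)/2 × 6 = 1.47
  [14.5→15]: (0.08+0.07)/2 × 0.5 = 0.0375
  Sum = 10.695 mg/L·hr
Extrapolated tail: C_last / k_e = 0.07 / 0.262 = 0.267
AUC_0→∞ = 10.695 + 0.267 = 10.962 mg/L·hr

AUC = 11.0 mg/L·hr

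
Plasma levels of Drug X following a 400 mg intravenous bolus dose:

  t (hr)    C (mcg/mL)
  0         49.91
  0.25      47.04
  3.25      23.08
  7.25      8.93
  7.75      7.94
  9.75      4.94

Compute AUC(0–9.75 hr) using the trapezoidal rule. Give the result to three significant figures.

Trapezoidal AUC_0→9.75:
  [0→0.25]: (49.91+47.04)/2 × 0.25 = 12.11875
  [0.25→3.25]: (47.04+23.08)/2 × 3 = 105.18
  [3.25→7.25]: (23.08+8.93)/2 × 4 = 64.02
  [7.25→7.75]: (8.93+7.94)/2 × 0.5 = 4.2175
  [7.75→9.75]: (7.94+4.94)/2 × 2 = 12.88
  Sum = 198.41625 mcg/mL·hr

AUC = 198 mcg/mL·hr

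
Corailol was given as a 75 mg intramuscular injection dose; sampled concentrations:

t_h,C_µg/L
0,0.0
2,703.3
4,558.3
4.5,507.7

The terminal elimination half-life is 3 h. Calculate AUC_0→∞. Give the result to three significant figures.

AUC = 4430 µg/L·h

Trapezoidal AUC_0→4.5:
  [0→2]: (0.0+703.3)/2 × 2 = 703.3
  [2→4]: (703.3+558.3)/2 × 2 = 1261.6
  [4→4.5]: (558.3+507.7)/2 × 0.5 = 266.5
  Sum = 2231.4 µg/L·h
k_e = ln2 / t½ = 0.693147 / 3 = 0.2310 h^-1
Extrapolated tail: C_last / k_e = 507.7 / 0.231 = 2197.835
AUC_0→∞ = 2231.4 + 2197.835 = 4429.235 µg/L·h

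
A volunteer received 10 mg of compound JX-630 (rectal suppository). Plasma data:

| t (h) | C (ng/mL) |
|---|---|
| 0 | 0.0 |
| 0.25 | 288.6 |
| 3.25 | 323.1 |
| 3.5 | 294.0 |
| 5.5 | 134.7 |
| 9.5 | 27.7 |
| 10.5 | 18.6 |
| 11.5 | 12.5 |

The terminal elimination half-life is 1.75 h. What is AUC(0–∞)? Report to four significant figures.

Trapezoidal AUC_0→11.5:
  [0→0.25]: (0.0+288.6)/2 × 0.25 = 36.075
  [0.25→3.25]: (288.6+323.1)/2 × 3 = 917.55
  [3.25→3.5]: (323.1+294.0)/2 × 0.25 = 77.1375
  [3.5→5.5]: (294.0+134.7)/2 × 2 = 428.7
  [5.5→9.5]: (134.7+27.7)/2 × 4 = 324.8
  [9.5→10.5]: (27.7+18.6)/2 × 1 = 23.15
  [10.5→11.5]: (18.6+12.5)/2 × 1 = 15.55
  Sum = 1822.9625 ng/mL·h
k_e = ln2 / t½ = 0.693147 / 1.75 = 0.3961 h^-1
Extrapolated tail: C_last / k_e = 12.5 / 0.3961 = 31.558
AUC_0→∞ = 1822.9625 + 31.558 = 1854.5205 ng/mL·h

AUC = 1855 ng/mL·h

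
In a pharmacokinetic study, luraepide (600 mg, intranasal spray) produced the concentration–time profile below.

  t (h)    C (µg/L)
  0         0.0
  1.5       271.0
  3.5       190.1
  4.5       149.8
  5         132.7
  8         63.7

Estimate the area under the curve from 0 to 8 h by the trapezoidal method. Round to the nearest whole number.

Trapezoidal AUC_0→8:
  [0→1.5]: (0.0+271.0)/2 × 1.5 = 203.25
  [1.5→3.5]: (271.0+190.1)/2 × 2 = 461.1
  [3.5→4.5]: (190.1+149.8)/2 × 1 = 169.95
  [4.5→5]: (149.8+132.7)/2 × 0.5 = 70.625
  [5→8]: (132.7+63.7)/2 × 3 = 294.6
  Sum = 1199.525 µg/L·h

AUC = 1200 µg/L·h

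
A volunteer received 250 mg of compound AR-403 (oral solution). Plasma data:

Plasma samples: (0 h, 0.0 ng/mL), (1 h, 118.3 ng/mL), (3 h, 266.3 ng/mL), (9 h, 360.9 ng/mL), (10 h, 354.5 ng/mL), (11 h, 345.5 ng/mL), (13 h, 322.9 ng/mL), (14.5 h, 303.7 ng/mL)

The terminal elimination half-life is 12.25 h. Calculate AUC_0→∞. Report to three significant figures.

Trapezoidal AUC_0→14.5:
  [0→1]: (0.0+118.3)/2 × 1 = 59.15
  [1→3]: (118.3+266.3)/2 × 2 = 384.6
  [3→9]: (266.3+360.9)/2 × 6 = 1881.6
  [9→10]: (360.9+354.5)/2 × 1 = 357.7
  [10→11]: (354.5+345.5)/2 × 1 = 350.0
  [11→13]: (345.5+322.9)/2 × 2 = 668.4
  [13→14.5]: (322.9+303.7)/2 × 1.5 = 469.95
  Sum = 4171.4 ng/mL·h
k_e = ln2 / t½ = 0.693147 / 12.25 = 0.0566 h^-1
Extrapolated tail: C_last / k_e = 303.7 / 0.0566 = 5365.724
AUC_0→∞ = 4171.4 + 5365.724 = 9537.124 ng/mL·h

AUC = 9540 ng/mL·h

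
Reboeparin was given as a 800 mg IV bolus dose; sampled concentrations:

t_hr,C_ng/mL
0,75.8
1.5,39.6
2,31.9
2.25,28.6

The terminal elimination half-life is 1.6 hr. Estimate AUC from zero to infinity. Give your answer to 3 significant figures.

AUC = 178 ng/mL·hr

Trapezoidal AUC_0→2.25:
  [0→1.5]: (75.8+39.6)/2 × 1.5 = 86.55
  [1.5→2]: (39.6+31.9)/2 × 0.5 = 17.875
  [2→2.25]: (31.9+28.6)/2 × 0.25 = 7.5625
  Sum = 111.9875 ng/mL·hr
k_e = ln2 / t½ = 0.693147 / 1.6 = 0.4332 hr^-1
Extrapolated tail: C_last / k_e = 28.6 / 0.4332 = 66.020
AUC_0→∞ = 111.9875 + 66.020 = 178.0075 ng/mL·hr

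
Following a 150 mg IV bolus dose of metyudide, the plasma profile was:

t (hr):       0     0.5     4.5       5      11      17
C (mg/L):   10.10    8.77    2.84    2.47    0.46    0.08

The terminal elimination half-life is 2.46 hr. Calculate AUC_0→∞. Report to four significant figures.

AUC = 39.96 mg/L·hr

Trapezoidal AUC_0→17:
  [0→0.5]: (10.10+8.77)/2 × 0.5 = 4.7175
  [0.5→4.5]: (8.77+2.84)/2 × 4 = 23.22
  [4.5→5]: (2.84+2.47)/2 × 0.5 = 1.3275
  [5→11]: (2.47+0.46)/2 × 6 = 8.79
  [11→17]: (0.46+0.08)/2 × 6 = 1.62
  Sum = 39.675 mg/L·hr
k_e = ln2 / t½ = 0.693147 / 2.46 = 0.2818 hr^-1
Extrapolated tail: C_last / k_e = 0.08 / 0.2818 = 0.284
AUC_0→∞ = 39.675 + 0.284 = 39.959 mg/L·hr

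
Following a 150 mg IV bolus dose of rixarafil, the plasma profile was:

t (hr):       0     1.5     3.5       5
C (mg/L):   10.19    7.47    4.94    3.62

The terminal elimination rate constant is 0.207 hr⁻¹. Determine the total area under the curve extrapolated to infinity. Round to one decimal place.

AUC = 49.6 mg/L·hr

Trapezoidal AUC_0→5:
  [0→1.5]: (10.19+7.47)/2 × 1.5 = 13.245
  [1.5→3.5]: (7.47+4.94)/2 × 2 = 12.41
  [3.5→5]: (4.94+3.62)/2 × 1.5 = 6.42
  Sum = 32.075 mg/L·hr
Extrapolated tail: C_last / k_e = 3.62 / 0.207 = 17.488
AUC_0→∞ = 32.075 + 17.488 = 49.563 mg/L·hr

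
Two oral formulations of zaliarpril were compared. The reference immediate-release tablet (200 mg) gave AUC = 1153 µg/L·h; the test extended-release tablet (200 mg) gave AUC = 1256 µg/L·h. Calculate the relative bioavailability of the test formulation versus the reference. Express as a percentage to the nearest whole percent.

F_rel = (AUC_test/D_test) / (AUC_ref/D_ref)
      = (1256/200) / (1153/200)
      = 6.28 / 5.765 = 1.0893 = 108.93%

F_rel = 109%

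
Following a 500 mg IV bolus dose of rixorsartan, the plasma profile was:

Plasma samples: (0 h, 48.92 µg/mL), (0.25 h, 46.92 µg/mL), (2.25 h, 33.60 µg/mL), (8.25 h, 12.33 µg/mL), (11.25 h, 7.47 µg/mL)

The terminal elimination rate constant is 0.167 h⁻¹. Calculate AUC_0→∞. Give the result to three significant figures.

Trapezoidal AUC_0→11.25:
  [0→0.25]: (48.92+46.92)/2 × 0.25 = 11.98
  [0.25→2.25]: (46.92+33.60)/2 × 2 = 80.52
  [2.25→8.25]: (33.60+12.33)/2 × 6 = 137.79
  [8.25→11.25]: (12.33+7.47)/2 × 3 = 29.7
  Sum = 259.99 µg/mL·h
Extrapolated tail: C_last / k_e = 7.47 / 0.167 = 44.731
AUC_0→∞ = 259.99 + 44.731 = 304.721 µg/mL·h

AUC = 305 µg/mL·h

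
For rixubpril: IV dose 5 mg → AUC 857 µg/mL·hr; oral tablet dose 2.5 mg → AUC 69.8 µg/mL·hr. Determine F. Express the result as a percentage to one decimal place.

F = (AUC_ev / D_ev) / (AUC_iv / D_iv)
  = (69.8/2.5) / (857/5)
  = 27.92 / 171.4 = 0.1629
  = 16.29%

F = 16.3%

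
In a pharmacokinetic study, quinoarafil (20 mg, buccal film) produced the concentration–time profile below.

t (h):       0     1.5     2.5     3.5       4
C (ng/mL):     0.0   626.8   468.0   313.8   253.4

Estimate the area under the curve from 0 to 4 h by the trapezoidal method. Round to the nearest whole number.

AUC = 1550 ng/mL·h

Trapezoidal AUC_0→4:
  [0→1.5]: (0.0+626.8)/2 × 1.5 = 470.1
  [1.5→2.5]: (626.8+468.0)/2 × 1 = 547.4
  [2.5→3.5]: (468.0+313.8)/2 × 1 = 390.9
  [3.5→4]: (313.8+253.4)/2 × 0.5 = 141.8
  Sum = 1550.2 ng/mL·h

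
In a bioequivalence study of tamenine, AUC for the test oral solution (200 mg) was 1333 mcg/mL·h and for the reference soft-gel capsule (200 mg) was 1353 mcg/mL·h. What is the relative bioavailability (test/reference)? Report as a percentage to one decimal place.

F_rel = 98.5%

F_rel = (AUC_test/D_test) / (AUC_ref/D_ref)
      = (1333/200) / (1353/200)
      = 6.665 / 6.765 = 0.9852 = 98.52%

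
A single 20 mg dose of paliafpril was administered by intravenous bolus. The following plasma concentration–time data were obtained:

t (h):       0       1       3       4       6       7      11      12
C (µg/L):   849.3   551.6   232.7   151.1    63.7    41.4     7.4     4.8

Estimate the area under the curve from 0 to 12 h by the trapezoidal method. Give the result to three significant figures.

AUC = 2050 µg/L·h

Trapezoidal AUC_0→12:
  [0→1]: (849.3+551.6)/2 × 1 = 700.45
  [1→3]: (551.6+232.7)/2 × 2 = 784.3
  [3→4]: (232.7+151.1)/2 × 1 = 191.9
  [4→6]: (151.1+63.7)/2 × 2 = 214.8
  [6→7]: (63.7+41.4)/2 × 1 = 52.55
  [7→11]: (41.4+7.4)/2 × 4 = 97.6
  [11→12]: (7.4+4.8)/2 × 1 = 6.1
  Sum = 2047.7 µg/L·h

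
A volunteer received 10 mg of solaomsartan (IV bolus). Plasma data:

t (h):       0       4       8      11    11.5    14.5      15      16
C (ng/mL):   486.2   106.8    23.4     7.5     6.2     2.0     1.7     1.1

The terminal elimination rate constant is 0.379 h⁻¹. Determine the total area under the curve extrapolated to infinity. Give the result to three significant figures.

AUC = 1510 ng/mL·h

Trapezoidal AUC_0→16:
  [0→4]: (486.2+106.8)/2 × 4 = 1186.0
  [4→8]: (106.8+23.4)/2 × 4 = 260.4
  [8→11]: (23.4+7.5)/2 × 3 = 46.35
  [11→11.5]: (7.5+6.2)/2 × 0.5 = 3.425
  [11.5→14.5]: (6.2+2.0)/2 × 3 = 12.3
  [14.5→15]: (2.0+1.7)/2 × 0.5 = 0.925
  [15→16]: (1.7+1.1)/2 × 1 = 1.4
  Sum = 1510.8 ng/mL·h
Extrapolated tail: C_last / k_e = 1.1 / 0.379 = 2.902
AUC_0→∞ = 1510.8 + 2.902 = 1513.702 ng/mL·h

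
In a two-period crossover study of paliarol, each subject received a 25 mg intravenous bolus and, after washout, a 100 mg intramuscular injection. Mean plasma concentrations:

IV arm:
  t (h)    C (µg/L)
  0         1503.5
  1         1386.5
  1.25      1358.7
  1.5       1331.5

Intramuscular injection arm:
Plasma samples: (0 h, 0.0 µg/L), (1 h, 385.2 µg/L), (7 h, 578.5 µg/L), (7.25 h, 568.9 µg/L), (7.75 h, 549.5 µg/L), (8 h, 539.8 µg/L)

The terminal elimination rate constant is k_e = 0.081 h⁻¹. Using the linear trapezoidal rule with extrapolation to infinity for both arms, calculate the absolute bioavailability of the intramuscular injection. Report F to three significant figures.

F = 0.139

Trapezoidal AUC_0→1.5 (IV):
  [0→1]: (1503.5+1386.5)/2 × 1 = 1445.0
  [1→1.25]: (1386.5+1358.7)/2 × 0.25 = 343.15
  [1.25→1.5]: (1358.7+1331.5)/2 × 0.25 = 336.275
  Sum = 2124.425 µg/L·h
IV tail: 1331.5/0.081 = 16438.272; AUC_iv,0→∞ = 2124.425 + 16438.272 = 18562.697 µg/L·h
Trapezoidal AUC_0→8 (intramuscular injection):
  [0→1]: (0.0+385.2)/2 × 1 = 192.6
  [1→7]: (385.2+578.5)/2 × 6 = 2891.1
  [7→7.25]: (578.5+568.9)/2 × 0.25 = 143.425
  [7.25→7.75]: (568.9+549.5)/2 × 0.5 = 279.6
  [7.75→8]: (549.5+539.8)/2 × 0.25 = 136.1625
  Sum = 3642.8875 µg/L·h
intramuscular injection tail: 539.8/0.081 = 6664.198; AUC_ev,0→∞ = 3642.8875 + 6664.198 = 10307.0855 µg/L·h
F = (AUC_ev/D_ev)/(AUC_iv/D_iv) = (10307.0855/100)/(18562.697/25) = 103.071/742.50788 = 0.1388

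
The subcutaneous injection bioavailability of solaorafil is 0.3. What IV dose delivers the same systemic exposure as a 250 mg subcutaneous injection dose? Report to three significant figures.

Systemic exposure from an extravascular dose = F × D_ev, so the equivalent IV dose is F × D_ev.
D_iv = F × D_ev = 0.3 × 250 = 75 mg

D_iv = 75.0 mg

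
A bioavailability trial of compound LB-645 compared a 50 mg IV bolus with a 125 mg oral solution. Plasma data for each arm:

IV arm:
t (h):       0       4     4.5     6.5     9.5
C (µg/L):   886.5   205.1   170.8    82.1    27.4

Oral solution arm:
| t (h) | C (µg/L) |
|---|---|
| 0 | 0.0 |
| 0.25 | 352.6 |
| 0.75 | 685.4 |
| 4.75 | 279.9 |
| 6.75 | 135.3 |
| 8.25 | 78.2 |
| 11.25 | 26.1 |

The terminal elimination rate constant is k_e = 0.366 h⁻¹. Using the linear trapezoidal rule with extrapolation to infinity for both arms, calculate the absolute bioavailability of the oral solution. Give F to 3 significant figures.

F = 0.439

Trapezoidal AUC_0→9.5 (IV):
  [0→4]: (886.5+205.1)/2 × 4 = 2183.2
  [4→4.5]: (205.1+170.8)/2 × 0.5 = 93.975
  [4.5→6.5]: (170.8+82.1)/2 × 2 = 252.9
  [6.5→9.5]: (82.1+27.4)/2 × 3 = 164.25
  Sum = 2694.325 µg/L·h
IV tail: 27.4/0.366 = 74.863; AUC_iv,0→∞ = 2694.325 + 74.863 = 2769.188 µg/L·h
Trapezoidal AUC_0→11.25 (oral solution):
  [0→0.25]: (0.0+352.6)/2 × 0.25 = 44.075
  [0.25→0.75]: (352.6+685.4)/2 × 0.5 = 259.5
  [0.75→4.75]: (685.4+279.9)/2 × 4 = 1930.6
  [4.75→6.75]: (279.9+135.3)/2 × 2 = 415.2
  [6.75→8.25]: (135.3+78.2)/2 × 1.5 = 160.125
  [8.25→11.25]: (78.2+26.1)/2 × 3 = 156.45
  Sum = 2965.95 µg/L·h
oral solution tail: 26.1/0.366 = 71.311; AUC_ev,0→∞ = 2965.95 + 71.311 = 3037.261 µg/L·h
F = (AUC_ev/D_ev)/(AUC_iv/D_iv) = (3037.261/125)/(2769.188/50) = 24.298088/55.38376 = 0.4387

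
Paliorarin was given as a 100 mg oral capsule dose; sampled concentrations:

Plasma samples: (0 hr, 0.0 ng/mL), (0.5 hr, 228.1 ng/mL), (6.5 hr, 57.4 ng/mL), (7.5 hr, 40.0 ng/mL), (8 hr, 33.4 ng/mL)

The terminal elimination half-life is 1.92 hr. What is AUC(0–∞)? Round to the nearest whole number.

AUC = 1073 ng/mL·hr

Trapezoidal AUC_0→8:
  [0→0.5]: (0.0+228.1)/2 × 0.5 = 57.025
  [0.5→6.5]: (228.1+57.4)/2 × 6 = 856.5
  [6.5→7.5]: (57.4+40.0)/2 × 1 = 48.7
  [7.5→8]: (40.0+33.4)/2 × 0.5 = 18.35
  Sum = 980.575 ng/mL·hr
k_e = ln2 / t½ = 0.693147 / 1.92 = 0.3610 hr^-1
Extrapolated tail: C_last / k_e = 33.4 / 0.361 = 92.521
AUC_0→∞ = 980.575 + 92.521 = 1073.096 ng/mL·hr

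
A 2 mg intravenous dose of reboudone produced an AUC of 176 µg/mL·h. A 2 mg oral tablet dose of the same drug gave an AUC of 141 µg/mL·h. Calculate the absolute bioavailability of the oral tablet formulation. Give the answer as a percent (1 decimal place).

F = 80.1%

F = (AUC_ev / D_ev) / (AUC_iv / D_iv)
  = (141/2) / (176/2)
  = 70.5 / 88 = 0.8011
  = 80.11%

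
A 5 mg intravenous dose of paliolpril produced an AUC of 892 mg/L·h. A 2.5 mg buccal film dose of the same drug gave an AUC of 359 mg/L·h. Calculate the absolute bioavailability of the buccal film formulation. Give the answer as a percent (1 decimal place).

F = 80.5%

F = (AUC_ev / D_ev) / (AUC_iv / D_iv)
  = (359/2.5) / (892/5)
  = 143.6 / 178.4 = 0.8049
  = 80.49%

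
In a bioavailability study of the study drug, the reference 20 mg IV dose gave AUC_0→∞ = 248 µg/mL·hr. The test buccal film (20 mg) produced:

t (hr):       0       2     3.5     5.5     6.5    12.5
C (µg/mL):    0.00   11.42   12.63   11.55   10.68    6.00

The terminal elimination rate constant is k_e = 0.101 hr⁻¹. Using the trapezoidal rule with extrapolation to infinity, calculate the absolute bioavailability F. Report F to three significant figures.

Trapezoidal AUC_0→12.5 (buccal film):
  [0→2]: (0.00+11.42)/2 × 2 = 11.42
  [2→3.5]: (11.42+12.63)/2 × 1.5 = 18.0375
  [3.5→5.5]: (12.63+11.55)/2 × 2 = 24.18
  [5.5→6.5]: (11.55+10.68)/2 × 1 = 11.115
  [6.5→12.5]: (10.68+6.00)/2 × 6 = 50.04
  Sum = 114.7925 µg/mL·hr
Tail: C_last/k_e = 6.00/0.101 = 59.406
AUC_0→∞ (buccal film) = 114.7925 + 59.406 = 174.1985 µg/mL·hr
F = (AUC_ev/D_ev)/(AUC_iv/D_iv) = (174.1985/20)/(248/20) = 8.709925/12.4 = 0.7024

F = 0.702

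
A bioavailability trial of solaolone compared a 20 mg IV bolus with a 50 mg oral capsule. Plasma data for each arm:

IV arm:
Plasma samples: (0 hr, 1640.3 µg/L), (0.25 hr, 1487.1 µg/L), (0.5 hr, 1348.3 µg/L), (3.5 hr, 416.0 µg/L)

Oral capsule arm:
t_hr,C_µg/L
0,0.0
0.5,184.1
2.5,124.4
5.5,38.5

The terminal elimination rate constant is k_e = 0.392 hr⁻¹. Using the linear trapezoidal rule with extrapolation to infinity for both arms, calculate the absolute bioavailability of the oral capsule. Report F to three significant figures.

F = 0.0626

Trapezoidal AUC_0→3.5 (IV):
  [0→0.25]: (1640.3+1487.1)/2 × 0.25 = 390.925
  [0.25→0.5]: (1487.1+1348.3)/2 × 0.25 = 354.425
  [0.5→3.5]: (1348.3+416.0)/2 × 3 = 2646.45
  Sum = 3391.8 µg/L·hr
IV tail: 416.0/0.392 = 1061.224; AUC_iv,0→∞ = 3391.8 + 1061.224 = 4453.024 µg/L·hr
Trapezoidal AUC_0→5.5 (oral capsule):
  [0→0.5]: (0.0+184.1)/2 × 0.5 = 46.025
  [0.5→2.5]: (184.1+124.4)/2 × 2 = 308.5
  [2.5→5.5]: (124.4+38.5)/2 × 3 = 244.35
  Sum = 598.875 µg/L·hr
oral capsule tail: 38.5/0.392 = 98.214; AUC_ev,0→∞ = 598.875 + 98.214 = 697.089 µg/L·hr
F = (AUC_ev/D_ev)/(AUC_iv/D_iv) = (697.089/50)/(4453.024/20) = 13.94178/222.6512 = 0.0626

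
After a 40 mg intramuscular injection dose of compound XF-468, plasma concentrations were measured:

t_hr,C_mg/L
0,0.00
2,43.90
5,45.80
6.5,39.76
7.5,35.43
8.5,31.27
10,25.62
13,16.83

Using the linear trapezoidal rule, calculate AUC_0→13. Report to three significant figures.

Trapezoidal AUC_0→13:
  [0→2]: (0.00+43.90)/2 × 2 = 43.9
  [2→5]: (43.90+45.80)/2 × 3 = 134.55
  [5→6.5]: (45.80+39.76)/2 × 1.5 = 64.17
  [6.5→7.5]: (39.76+35.43)/2 × 1 = 37.595
  [7.5→8.5]: (35.43+31.27)/2 × 1 = 33.35
  [8.5→10]: (31.27+25.62)/2 × 1.5 = 42.6675
  [10→13]: (25.62+16.83)/2 × 3 = 63.675
  Sum = 419.9075 mg/L·hr

AUC = 420 mg/L·hr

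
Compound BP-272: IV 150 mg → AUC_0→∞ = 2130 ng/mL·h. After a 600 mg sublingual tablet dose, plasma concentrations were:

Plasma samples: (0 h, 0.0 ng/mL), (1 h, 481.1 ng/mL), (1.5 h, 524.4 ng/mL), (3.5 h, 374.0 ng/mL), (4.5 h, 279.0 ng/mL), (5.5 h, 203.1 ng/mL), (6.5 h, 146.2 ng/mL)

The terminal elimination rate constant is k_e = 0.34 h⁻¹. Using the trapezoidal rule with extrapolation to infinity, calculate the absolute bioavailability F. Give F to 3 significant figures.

F = 0.301

Trapezoidal AUC_0→6.5 (sublingual tablet):
  [0→1]: (0.0+481.1)/2 × 1 = 240.55
  [1→1.5]: (481.1+524.4)/2 × 0.5 = 251.375
  [1.5→3.5]: (524.4+374.0)/2 × 2 = 898.4
  [3.5→4.5]: (374.0+279.0)/2 × 1 = 326.5
  [4.5→5.5]: (279.0+203.1)/2 × 1 = 241.05
  [5.5→6.5]: (203.1+146.2)/2 × 1 = 174.65
  Sum = 2132.525 ng/mL·h
Tail: C_last/k_e = 146.2/0.34 = 430.000
AUC_0→∞ (sublingual tablet) = 2132.525 + 430.000 = 2562.525 ng/mL·h
F = (AUC_ev/D_ev)/(AUC_iv/D_iv) = (2562.525/600)/(2130/150) = 4.270875/14.2 = 0.3008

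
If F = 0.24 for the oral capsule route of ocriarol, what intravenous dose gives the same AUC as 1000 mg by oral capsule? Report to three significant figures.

Systemic exposure from an extravascular dose = F × D_ev, so the equivalent IV dose is F × D_ev.
D_iv = F × D_ev = 0.24 × 1000 = 240 mg

D_iv = 240 mg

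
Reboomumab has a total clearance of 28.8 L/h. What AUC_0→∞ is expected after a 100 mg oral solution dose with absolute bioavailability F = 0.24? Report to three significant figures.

AUC = 0.833 mg/L·h

AUC_0→∞ = F × Dose / CL
        = 0.24 × 100 / 28.8 = 0.833333 mg/L·h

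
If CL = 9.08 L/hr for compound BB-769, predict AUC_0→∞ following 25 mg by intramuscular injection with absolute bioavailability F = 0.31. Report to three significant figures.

AUC_0→∞ = F × Dose / CL
        = 0.31 × 25 / 9.08 = 0.853524 mg/L·hr

AUC = 0.854 mg/L·hr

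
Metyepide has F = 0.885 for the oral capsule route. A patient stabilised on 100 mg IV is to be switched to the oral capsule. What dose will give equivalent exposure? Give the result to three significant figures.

D_oral = 113 mg

For equal systemic exposure: F × D_ev = D_iv
D_ev = D_iv / F = 100 / 0.885 = 112.994 mg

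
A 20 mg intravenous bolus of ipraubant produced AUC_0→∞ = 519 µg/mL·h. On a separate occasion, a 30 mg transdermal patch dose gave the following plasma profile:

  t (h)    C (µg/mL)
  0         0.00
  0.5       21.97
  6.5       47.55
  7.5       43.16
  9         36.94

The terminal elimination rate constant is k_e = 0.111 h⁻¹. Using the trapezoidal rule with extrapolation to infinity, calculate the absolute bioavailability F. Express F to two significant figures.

Trapezoidal AUC_0→9 (transdermal patch):
  [0→0.5]: (0.00+21.97)/2 × 0.5 = 5.4925
  [0.5→6.5]: (21.97+47.55)/2 × 6 = 208.56
  [6.5→7.5]: (47.55+43.16)/2 × 1 = 45.355
  [7.5→9]: (43.16+36.94)/2 × 1.5 = 60.075
  Sum = 319.4825 µg/mL·h
Tail: C_last/k_e = 36.94/0.111 = 332.793
AUC_0→∞ (transdermal patch) = 319.4825 + 332.793 = 652.2755 µg/mL·h
F = (AUC_ev/D_ev)/(AUC_iv/D_iv) = (652.2755/30)/(519/20) = 21.7425/25.95 = 0.8379

F = 0.84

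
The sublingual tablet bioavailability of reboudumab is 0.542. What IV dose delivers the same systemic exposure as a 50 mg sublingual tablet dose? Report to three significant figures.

D_iv = 27.1 mg

Systemic exposure from an extravascular dose = F × D_ev, so the equivalent IV dose is F × D_ev.
D_iv = F × D_ev = 0.542 × 50 = 27.1 mg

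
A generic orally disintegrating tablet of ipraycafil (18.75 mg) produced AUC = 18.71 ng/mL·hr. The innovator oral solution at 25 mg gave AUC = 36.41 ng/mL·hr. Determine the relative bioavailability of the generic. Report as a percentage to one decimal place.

F_rel = (AUC_test/D_test) / (AUC_ref/D_ref)
      = (18.71/18.75) / (36.41/25)
      = 0.997867 / 1.4564 = 0.6852 = 68.52%

F_rel = 68.5%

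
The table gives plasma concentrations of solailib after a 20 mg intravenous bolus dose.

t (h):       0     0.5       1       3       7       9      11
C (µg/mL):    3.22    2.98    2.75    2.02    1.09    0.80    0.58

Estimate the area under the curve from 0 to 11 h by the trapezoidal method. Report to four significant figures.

Trapezoidal AUC_0→11:
  [0→0.5]: (3.22+2.98)/2 × 0.5 = 1.55
  [0.5→1]: (2.98+2.75)/2 × 0.5 = 1.4325
  [1→3]: (2.75+2.02)/2 × 2 = 4.77
  [3→7]: (2.02+1.09)/2 × 4 = 6.22
  [7→9]: (1.09+0.80)/2 × 2 = 1.89
  [9→11]: (0.80+0.58)/2 × 2 = 1.38
  Sum = 17.2425 µg/mL·h

AUC = 17.24 µg/mL·h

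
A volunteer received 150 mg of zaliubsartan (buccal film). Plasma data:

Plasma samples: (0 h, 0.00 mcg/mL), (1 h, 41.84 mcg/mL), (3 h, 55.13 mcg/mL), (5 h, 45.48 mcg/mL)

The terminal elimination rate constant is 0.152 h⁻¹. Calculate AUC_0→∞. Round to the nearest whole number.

Trapezoidal AUC_0→5:
  [0→1]: (0.00+41.84)/2 × 1 = 20.92
  [1→3]: (41.84+55.13)/2 × 2 = 96.97
  [3→5]: (55.13+45.48)/2 × 2 = 100.61
  Sum = 218.5 mcg/mL·h
Extrapolated tail: C_last / k_e = 45.48 / 0.152 = 299.211
AUC_0→∞ = 218.5 + 299.211 = 517.711 mcg/mL·h

AUC = 518 mcg/mL·h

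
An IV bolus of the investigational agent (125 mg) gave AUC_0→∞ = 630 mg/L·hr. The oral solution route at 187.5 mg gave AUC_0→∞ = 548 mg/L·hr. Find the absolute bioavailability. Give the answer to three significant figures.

F = 0.580

F = (AUC_ev / D_ev) / (AUC_iv / D_iv)
  = (548/187.5) / (630/125)
  = 2.92267 / 5.04 = 0.5799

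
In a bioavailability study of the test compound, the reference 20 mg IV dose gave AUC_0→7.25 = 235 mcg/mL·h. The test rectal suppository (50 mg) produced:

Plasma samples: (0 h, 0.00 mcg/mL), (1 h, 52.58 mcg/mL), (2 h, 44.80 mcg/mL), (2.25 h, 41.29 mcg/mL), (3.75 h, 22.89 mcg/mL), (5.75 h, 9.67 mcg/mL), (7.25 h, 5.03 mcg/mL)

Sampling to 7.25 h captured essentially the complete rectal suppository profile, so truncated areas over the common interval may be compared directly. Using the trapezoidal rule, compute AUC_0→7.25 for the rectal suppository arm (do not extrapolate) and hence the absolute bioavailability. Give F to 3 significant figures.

F = 0.302

Trapezoidal AUC_0→7.25 (rectal suppository):
  [0→1]: (0.00+52.58)/2 × 1 = 26.29
  [1→2]: (52.58+44.80)/2 × 1 = 48.69
  [2→2.25]: (44.80+41.29)/2 × 0.25 = 10.76125
  [2.25→3.75]: (41.29+22.89)/2 × 1.5 = 48.135
  [3.75→5.75]: (22.89+9.67)/2 × 2 = 32.56
  [5.75→7.25]: (9.67+5.03)/2 × 1.5 = 11.025
  Sum = 177.46125 mcg/mL·h
F = (AUC_ev/D_ev)/(AUC_iv/D_iv) = (177.46125/50)/(235/20) = 3.549225/11.75 = 0.3021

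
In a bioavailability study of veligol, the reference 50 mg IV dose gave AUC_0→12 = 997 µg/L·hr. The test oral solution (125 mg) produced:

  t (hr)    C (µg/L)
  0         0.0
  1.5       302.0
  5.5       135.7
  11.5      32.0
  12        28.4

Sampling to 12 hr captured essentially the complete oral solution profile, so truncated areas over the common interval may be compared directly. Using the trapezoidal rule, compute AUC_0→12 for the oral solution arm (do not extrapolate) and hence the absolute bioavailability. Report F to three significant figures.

F = 0.650

Trapezoidal AUC_0→12 (oral solution):
  [0→1.5]: (0.0+302.0)/2 × 1.5 = 226.5
  [1.5→5.5]: (302.0+135.7)/2 × 4 = 875.4
  [5.5→11.5]: (135.7+32.0)/2 × 6 = 503.1
  [11.5→12]: (32.0+28.4)/2 × 0.5 = 15.1
  Sum = 1620.1 µg/L·hr
F = (AUC_ev/D_ev)/(AUC_iv/D_iv) = (1620.1/125)/(997/50) = 12.9608/19.94 = 0.6500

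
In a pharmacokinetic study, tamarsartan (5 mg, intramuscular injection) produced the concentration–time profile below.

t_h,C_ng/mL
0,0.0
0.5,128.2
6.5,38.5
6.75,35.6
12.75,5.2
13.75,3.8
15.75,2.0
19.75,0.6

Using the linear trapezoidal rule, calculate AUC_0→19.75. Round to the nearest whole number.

AUC = 679 ng/mL·h

Trapezoidal AUC_0→19.75:
  [0→0.5]: (0.0+128.2)/2 × 0.5 = 32.05
  [0.5→6.5]: (128.2+38.5)/2 × 6 = 500.1
  [6.5→6.75]: (38.5+35.6)/2 × 0.25 = 9.2625
  [6.75→12.75]: (35.6+5.2)/2 × 6 = 122.4
  [12.75→13.75]: (5.2+3.8)/2 × 1 = 4.5
  [13.75→15.75]: (3.8+2.0)/2 × 2 = 5.8
  [15.75→19.75]: (2.0+0.6)/2 × 4 = 5.2
  Sum = 679.3125 ng/mL·h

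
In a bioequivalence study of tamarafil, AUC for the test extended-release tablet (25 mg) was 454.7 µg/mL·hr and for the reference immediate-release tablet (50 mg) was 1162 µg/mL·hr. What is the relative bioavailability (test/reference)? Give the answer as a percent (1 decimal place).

F_rel = (AUC_test/D_test) / (AUC_ref/D_ref)
      = (454.7/25) / (1162/50)
      = 18.188 / 23.24 = 0.7826 = 78.26%

F_rel = 78.3%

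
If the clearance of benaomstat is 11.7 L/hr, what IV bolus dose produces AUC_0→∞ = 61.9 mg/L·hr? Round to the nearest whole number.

Dose_iv = CL × AUC_0→∞
     = 11.7 × 61.9 = 724.23 mg

Dose = 724 mg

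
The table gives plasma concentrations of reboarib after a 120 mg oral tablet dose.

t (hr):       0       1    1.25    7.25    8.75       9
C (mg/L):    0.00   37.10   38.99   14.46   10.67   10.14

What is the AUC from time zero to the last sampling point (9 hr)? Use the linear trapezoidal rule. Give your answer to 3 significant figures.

AUC = 210 mg/L·hr

Trapezoidal AUC_0→9:
  [0→1]: (0.00+37.10)/2 × 1 = 18.55
  [1→1.25]: (37.10+38.99)/2 × 0.25 = 9.51125
  [1.25→7.25]: (38.99+14.46)/2 × 6 = 160.35
  [7.25→8.75]: (14.46+10.67)/2 × 1.5 = 18.8475
  [8.75→9]: (10.67+10.14)/2 × 0.25 = 2.60125
  Sum = 209.86 mg/L·hr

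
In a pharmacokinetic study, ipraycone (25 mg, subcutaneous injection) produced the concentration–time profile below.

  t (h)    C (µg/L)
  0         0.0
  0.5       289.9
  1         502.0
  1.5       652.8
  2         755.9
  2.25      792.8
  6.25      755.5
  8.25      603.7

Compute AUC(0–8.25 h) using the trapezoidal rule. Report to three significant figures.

AUC = 5560 µg/L·h

Trapezoidal AUC_0→8.25:
  [0→0.5]: (0.0+289.9)/2 × 0.5 = 72.475
  [0.5→1]: (289.9+502.0)/2 × 0.5 = 197.975
  [1→1.5]: (502.0+652.8)/2 × 0.5 = 288.7
  [1.5→2]: (652.8+755.9)/2 × 0.5 = 352.175
  [2→2.25]: (755.9+792.8)/2 × 0.25 = 193.5875
  [2.25→6.25]: (792.8+755.5)/2 × 4 = 3096.6
  [6.25→8.25]: (755.5+603.7)/2 × 2 = 1359.2
  Sum = 5560.7125 µg/L·h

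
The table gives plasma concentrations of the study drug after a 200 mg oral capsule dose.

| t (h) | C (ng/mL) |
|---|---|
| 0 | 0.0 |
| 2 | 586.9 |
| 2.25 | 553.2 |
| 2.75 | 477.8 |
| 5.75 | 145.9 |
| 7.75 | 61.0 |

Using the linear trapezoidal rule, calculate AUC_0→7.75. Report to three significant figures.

AUC = 2130 ng/mL·h

Trapezoidal AUC_0→7.75:
  [0→2]: (0.0+586.9)/2 × 2 = 586.9
  [2→2.25]: (586.9+553.2)/2 × 0.25 = 142.5125
  [2.25→2.75]: (553.2+477.8)/2 × 0.5 = 257.75
  [2.75→5.75]: (477.8+145.9)/2 × 3 = 935.55
  [5.75→7.75]: (145.9+61.0)/2 × 2 = 206.9
  Sum = 2129.6125 ng/mL·h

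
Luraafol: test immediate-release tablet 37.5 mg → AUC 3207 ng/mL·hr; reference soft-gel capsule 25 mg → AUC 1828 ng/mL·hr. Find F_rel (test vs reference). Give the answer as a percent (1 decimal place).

F_rel = (AUC_test/D_test) / (AUC_ref/D_ref)
      = (3207/37.5) / (1828/25)
      = 85.52 / 73.12 = 1.1696 = 116.96%

F_rel = 117.0%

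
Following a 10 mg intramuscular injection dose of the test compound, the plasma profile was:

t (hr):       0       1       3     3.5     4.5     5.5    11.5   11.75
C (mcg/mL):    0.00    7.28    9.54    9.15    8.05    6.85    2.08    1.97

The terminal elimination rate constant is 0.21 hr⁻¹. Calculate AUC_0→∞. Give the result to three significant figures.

Trapezoidal AUC_0→11.75:
  [0→1]: (0.00+7.28)/2 × 1 = 3.64
  [1→3]: (7.28+9.54)/2 × 2 = 16.82
  [3→3.5]: (9.54+9.15)/2 × 0.5 = 4.6725
  [3.5→4.5]: (9.15+8.05)/2 × 1 = 8.6
  [4.5→5.5]: (8.05+6.85)/2 × 1 = 7.45
  [5.5→11.5]: (6.85+2.08)/2 × 6 = 26.79
  [11.5→11.75]: (2.08+1.97)/2 × 0.25 = 0.50625
  Sum = 68.47875 mcg/mL·hr
Extrapolated tail: C_last / k_e = 1.97 / 0.21 = 9.381
AUC_0→∞ = 68.47875 + 9.381 = 77.85975 mcg/mL·hr

AUC = 77.9 mcg/mL·hr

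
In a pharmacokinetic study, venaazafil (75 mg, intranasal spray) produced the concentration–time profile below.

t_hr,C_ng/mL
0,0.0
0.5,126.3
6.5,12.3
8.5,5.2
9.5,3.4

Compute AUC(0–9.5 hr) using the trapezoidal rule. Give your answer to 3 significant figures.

Trapezoidal AUC_0→9.5:
  [0→0.5]: (0.0+126.3)/2 × 0.5 = 31.575
  [0.5→6.5]: (126.3+12.3)/2 × 6 = 415.8
  [6.5→8.5]: (12.3+5.2)/2 × 2 = 17.5
  [8.5→9.5]: (5.2+3.4)/2 × 1 = 4.3
  Sum = 469.175 ng/mL·hr

AUC = 469 ng/mL·hr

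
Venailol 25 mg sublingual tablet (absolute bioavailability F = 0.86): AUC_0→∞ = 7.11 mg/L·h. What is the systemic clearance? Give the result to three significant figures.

CL = F × Dose / AUC_0→∞
   = 0.86 × 25 / 7.11 = 3.02391 L/h

CL = 3.02 L/h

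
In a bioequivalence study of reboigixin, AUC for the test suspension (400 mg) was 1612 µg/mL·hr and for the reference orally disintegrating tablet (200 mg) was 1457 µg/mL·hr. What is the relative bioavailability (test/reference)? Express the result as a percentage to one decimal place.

F_rel = (AUC_test/D_test) / (AUC_ref/D_ref)
      = (1612/400) / (1457/200)
      = 4.03 / 7.285 = 0.5532 = 55.32%

F_rel = 55.3%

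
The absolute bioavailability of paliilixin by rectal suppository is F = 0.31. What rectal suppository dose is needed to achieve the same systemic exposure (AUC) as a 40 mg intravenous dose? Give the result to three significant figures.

D_rectal = 129 mg

For equal systemic exposure: F × D_ev = D_iv
D_ev = D_iv / F = 40 / 0.31 = 129.032 mg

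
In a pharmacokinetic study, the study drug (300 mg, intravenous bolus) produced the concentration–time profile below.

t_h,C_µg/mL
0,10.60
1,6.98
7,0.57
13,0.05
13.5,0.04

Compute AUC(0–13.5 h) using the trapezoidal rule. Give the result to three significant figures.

AUC = 33.3 µg/mL·h

Trapezoidal AUC_0→13.5:
  [0→1]: (10.60+6.98)/2 × 1 = 8.79
  [1→7]: (6.98+0.57)/2 × 6 = 22.65
  [7→13]: (0.57+0.05)/2 × 6 = 1.86
  [13→13.5]: (0.05+0.04)/2 × 0.5 = 0.0225
  Sum = 33.3225 µg/mL·h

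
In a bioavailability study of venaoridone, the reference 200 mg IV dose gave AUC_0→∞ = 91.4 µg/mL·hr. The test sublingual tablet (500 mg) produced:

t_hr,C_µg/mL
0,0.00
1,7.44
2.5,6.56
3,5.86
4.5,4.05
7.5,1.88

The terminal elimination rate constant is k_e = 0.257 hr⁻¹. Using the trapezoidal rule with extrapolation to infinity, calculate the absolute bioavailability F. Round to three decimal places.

Trapezoidal AUC_0→7.5 (sublingual tablet):
  [0→1]: (0.00+7.44)/2 × 1 = 3.72
  [1→2.5]: (7.44+6.56)/2 × 1.5 = 10.5
  [2.5→3]: (6.56+5.86)/2 × 0.5 = 3.105
  [3→4.5]: (5.86+4.05)/2 × 1.5 = 7.4325
  [4.5→7.5]: (4.05+1.88)/2 × 3 = 8.895
  Sum = 33.6525 µg/mL·hr
Tail: C_last/k_e = 1.88/0.257 = 7.315
AUC_0→∞ (sublingual tablet) = 33.6525 + 7.315 = 40.9675 µg/mL·hr
F = (AUC_ev/D_ev)/(AUC_iv/D_iv) = (40.9675/500)/(91.4/200) = 0.081935/0.457 = 0.1793

F = 0.179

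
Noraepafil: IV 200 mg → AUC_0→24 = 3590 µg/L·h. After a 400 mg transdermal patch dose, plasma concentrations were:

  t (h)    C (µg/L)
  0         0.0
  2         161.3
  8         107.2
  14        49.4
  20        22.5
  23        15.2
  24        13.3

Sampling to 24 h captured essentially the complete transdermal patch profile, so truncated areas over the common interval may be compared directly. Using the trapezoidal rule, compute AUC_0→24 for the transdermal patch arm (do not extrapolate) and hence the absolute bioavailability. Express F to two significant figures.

Trapezoidal AUC_0→24 (transdermal patch):
  [0→2]: (0.0+161.3)/2 × 2 = 161.3
  [2→8]: (161.3+107.2)/2 × 6 = 805.5
  [8→14]: (107.2+49.4)/2 × 6 = 469.8
  [14→20]: (49.4+22.5)/2 × 6 = 215.7
  [20→23]: (22.5+15.2)/2 × 3 = 56.55
  [23→24]: (15.2+13.3)/2 × 1 = 14.25
  Sum = 1723.1 µg/L·h
F = (AUC_ev/D_ev)/(AUC_iv/D_iv) = (1723.1/400)/(3590/200) = 4.30775/17.95 = 0.2400

F = 0.24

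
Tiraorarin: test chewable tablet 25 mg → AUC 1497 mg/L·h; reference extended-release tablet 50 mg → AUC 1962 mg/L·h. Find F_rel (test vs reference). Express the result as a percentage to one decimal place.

F_rel = 152.6%

F_rel = (AUC_test/D_test) / (AUC_ref/D_ref)
      = (1497/25) / (1962/50)
      = 59.88 / 39.24 = 1.5260 = 152.60%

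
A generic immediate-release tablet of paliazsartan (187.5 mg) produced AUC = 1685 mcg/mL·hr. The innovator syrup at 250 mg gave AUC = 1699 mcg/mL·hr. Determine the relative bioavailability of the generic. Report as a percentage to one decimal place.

F_rel = (AUC_test/D_test) / (AUC_ref/D_ref)
      = (1685/187.5) / (1699/250)
      = 8.98667 / 6.796 = 1.3223 = 132.23%

F_rel = 132.2%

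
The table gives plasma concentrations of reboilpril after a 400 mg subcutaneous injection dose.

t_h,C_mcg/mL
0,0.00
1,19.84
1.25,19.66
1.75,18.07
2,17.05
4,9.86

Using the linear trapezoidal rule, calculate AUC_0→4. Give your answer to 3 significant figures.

Trapezoidal AUC_0→4:
  [0→1]: (0.00+19.84)/2 × 1 = 9.92
  [1→1.25]: (19.84+19.66)/2 × 0.25 = 4.9375
  [1.25→1.75]: (19.66+18.07)/2 × 0.5 = 9.4325
  [1.75→2]: (18.07+17.05)/2 × 0.25 = 4.39
  [2→4]: (17.05+9.86)/2 × 2 = 26.91
  Sum = 55.59 mcg/mL·h

AUC = 55.6 mcg/mL·h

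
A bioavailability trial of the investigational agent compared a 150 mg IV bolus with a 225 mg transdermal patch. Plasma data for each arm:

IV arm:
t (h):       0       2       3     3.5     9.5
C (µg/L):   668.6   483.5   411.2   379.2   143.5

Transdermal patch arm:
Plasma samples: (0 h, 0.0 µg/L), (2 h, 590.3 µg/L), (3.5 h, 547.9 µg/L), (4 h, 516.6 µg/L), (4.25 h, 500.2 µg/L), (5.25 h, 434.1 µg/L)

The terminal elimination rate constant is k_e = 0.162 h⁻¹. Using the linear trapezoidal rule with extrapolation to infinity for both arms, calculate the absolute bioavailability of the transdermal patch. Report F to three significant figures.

F = 0.782

Trapezoidal AUC_0→9.5 (IV):
  [0→2]: (668.6+483.5)/2 × 2 = 1152.1
  [2→3]: (483.5+411.2)/2 × 1 = 447.35
  [3→3.5]: (411.2+379.2)/2 × 0.5 = 197.6
  [3.5→9.5]: (379.2+143.5)/2 × 6 = 1568.1
  Sum = 3365.15 µg/L·h
IV tail: 143.5/0.162 = 885.802; AUC_iv,0→∞ = 3365.15 + 885.802 = 4250.952 µg/L·h
Trapezoidal AUC_0→5.25 (transdermal patch):
  [0→2]: (0.0+590.3)/2 × 2 = 590.3
  [2→3.5]: (590.3+547.9)/2 × 1.5 = 853.65
  [3.5→4]: (547.9+516.6)/2 × 0.5 = 266.125
  [4→4.25]: (516.6+500.2)/2 × 0.25 = 127.1
  [4.25→5.25]: (500.2+434.1)/2 × 1 = 467.15
  Sum = 2304.325 µg/L·h
transdermal patch tail: 434.1/0.162 = 2679.630; AUC_ev,0→∞ = 2304.325 + 2679.630 = 4983.955 µg/L·h
F = (AUC_ev/D_ev)/(AUC_iv/D_iv) = (4983.955/225)/(4250.952/150) = 22.1509/28.33968 = 0.7816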